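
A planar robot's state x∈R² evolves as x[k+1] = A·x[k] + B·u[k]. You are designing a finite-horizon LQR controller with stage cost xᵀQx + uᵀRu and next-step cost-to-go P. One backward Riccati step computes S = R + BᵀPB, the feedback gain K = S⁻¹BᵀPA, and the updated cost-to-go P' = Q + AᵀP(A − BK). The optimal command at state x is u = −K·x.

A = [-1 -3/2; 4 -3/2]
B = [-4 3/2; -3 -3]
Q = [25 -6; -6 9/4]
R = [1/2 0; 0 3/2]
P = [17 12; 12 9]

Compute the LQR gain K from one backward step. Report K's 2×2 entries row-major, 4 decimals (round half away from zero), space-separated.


-0.2163 0.4111 -0.8292 0.0694

BᵀP = [-104.0000 -75.0000; -10.5000 -9.0000]
S = R + BᵀPB = [1/2 0; 0 3/2] + [641.0000 69.0000; 69.0000 11.2500] = [641.5000 69.0000; 69.0000 12.7500]
BᵀPA = [-196.0000 268.5000; -25.5000 29.2500]
K = S⁻¹·BᵀPA = [-0.2163 0.4111; -0.8292 0.0694]
A−BK = [-0.6216 0.0402; 0.8634 -0.0584]
AᵀP(A−BK) = [1.4519 -0.1573; -0.1573 0.0936]
P' = Q + AᵀP(A−BK) = [26.4519 -6.1573; -6.1573 2.3436]
tr(P') = 28.7954


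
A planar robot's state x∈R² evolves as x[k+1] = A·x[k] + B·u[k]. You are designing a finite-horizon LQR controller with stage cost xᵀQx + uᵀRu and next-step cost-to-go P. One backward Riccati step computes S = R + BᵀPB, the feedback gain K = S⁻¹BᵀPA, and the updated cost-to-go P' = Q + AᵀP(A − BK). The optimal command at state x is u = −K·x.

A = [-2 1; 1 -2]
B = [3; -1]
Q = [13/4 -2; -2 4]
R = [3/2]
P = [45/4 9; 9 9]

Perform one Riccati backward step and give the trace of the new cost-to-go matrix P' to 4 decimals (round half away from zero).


17.1266

BᵀP = [24.7500 18.0000]
S = R + BᵀPB = [3/2] + [56.2500] = [57.7500]
BᵀPA = [-31.5000 -11.2500]
K = S⁻¹·BᵀPA = [-0.5455 -0.1948]
A−BK = [-0.3636 1.5844; 0.4545 -2.1948]
AᵀP(A−BK) = [0.8182 -1.6364; -1.6364 9.0584]
P' = Q + AᵀP(A−BK) = [4.0682 -3.6364; -3.6364 13.0584]
tr(P') = 17.1266


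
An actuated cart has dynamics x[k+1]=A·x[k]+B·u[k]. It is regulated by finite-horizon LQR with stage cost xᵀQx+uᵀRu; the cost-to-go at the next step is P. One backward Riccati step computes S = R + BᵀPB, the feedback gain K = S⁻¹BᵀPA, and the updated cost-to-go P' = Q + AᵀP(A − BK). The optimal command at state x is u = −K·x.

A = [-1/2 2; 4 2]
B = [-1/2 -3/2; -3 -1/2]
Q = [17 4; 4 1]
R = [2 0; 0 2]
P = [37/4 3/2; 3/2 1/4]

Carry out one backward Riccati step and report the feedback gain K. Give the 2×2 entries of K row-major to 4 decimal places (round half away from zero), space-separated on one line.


-0.0653 -0.6191 -0.0496 -0.9975

BᵀP = [-9.1250 -1.5000; -14.6250 -2.3750]
S = R + BᵀPB = [2 0; 0 2] + [9.0625 14.4375; 14.4375 23.1250] = [11.0625 14.4375; 14.4375 25.1250]
BᵀPA = [-1.4375 -21.2500; -2.1875 -34.0000]
K = S⁻¹·BᵀPA = [-0.0653 -0.6191; -0.0496 -0.9975]
A−BK = [-0.6070 0.1942; 3.7795 -0.3561]
AᵀP(A−BK) = [0.1103 0.1780; 0.1780 2.9297]
P' = Q + AᵀP(A−BK) = [17.1103 4.1780; 4.1780 3.9297]
tr(P') = 21.0400


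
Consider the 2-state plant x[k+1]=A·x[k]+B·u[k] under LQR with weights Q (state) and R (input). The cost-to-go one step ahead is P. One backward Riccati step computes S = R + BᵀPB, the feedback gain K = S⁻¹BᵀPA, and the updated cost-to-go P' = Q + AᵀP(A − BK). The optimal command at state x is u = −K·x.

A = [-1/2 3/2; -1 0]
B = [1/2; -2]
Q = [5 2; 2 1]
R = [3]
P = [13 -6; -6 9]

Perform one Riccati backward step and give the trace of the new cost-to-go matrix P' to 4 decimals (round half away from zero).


BᵀP = [18.5000 -21.0000]
S = R + BᵀPB = [3] + [51.2500] = [54.2500]
BᵀPA = [11.7500 27.7500]
K = S⁻¹·BᵀPA = [0.2166 0.5115]
A−BK = [-0.6083 1.2442; -0.5668 1.0230]
AᵀP(A−BK) = [3.7051 -6.7604; -6.7604 15.0553]
P' = Q + AᵀP(A−BK) = [8.7051 -4.7604; -4.7604 16.0553]
tr(P') = 24.7604

24.7604


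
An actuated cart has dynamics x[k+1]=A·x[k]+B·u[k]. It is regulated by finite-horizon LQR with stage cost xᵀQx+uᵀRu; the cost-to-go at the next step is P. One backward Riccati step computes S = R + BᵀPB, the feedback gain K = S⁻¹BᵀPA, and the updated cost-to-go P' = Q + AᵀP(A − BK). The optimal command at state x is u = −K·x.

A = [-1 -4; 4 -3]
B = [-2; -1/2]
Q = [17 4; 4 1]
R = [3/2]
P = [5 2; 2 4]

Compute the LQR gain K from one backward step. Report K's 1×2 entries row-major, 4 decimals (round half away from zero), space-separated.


BᵀP = [-11.0000 -6.0000]
S = R + BᵀPB = [3/2] + [25.0000] = [26.5000]
BᵀPA = [-13.0000 62.0000]
K = S⁻¹·BᵀPA = [-0.4906 2.3396]
A−BK = [-1.9811 0.6792; 3.7547 -1.8302]
AᵀP(A−BK) = [46.6226 -23.5849; -23.5849 18.9434]
P' = Q + AᵀP(A−BK) = [63.6226 -19.5849; -19.5849 19.9434]
tr(P') = 83.5660

-0.4906 2.3396


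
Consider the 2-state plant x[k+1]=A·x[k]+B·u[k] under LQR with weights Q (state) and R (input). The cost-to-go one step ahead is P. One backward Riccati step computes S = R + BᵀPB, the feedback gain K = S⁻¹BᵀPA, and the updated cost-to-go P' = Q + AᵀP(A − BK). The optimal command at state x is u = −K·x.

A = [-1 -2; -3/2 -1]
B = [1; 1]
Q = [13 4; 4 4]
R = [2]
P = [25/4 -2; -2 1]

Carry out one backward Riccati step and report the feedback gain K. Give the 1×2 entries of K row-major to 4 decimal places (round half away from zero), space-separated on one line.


BᵀP = [4.2500 -1.0000]
S = R + BᵀPB = [2] + [3.2500] = [5.2500]
BᵀPA = [-2.7500 -7.5000]
K = S⁻¹·BᵀPA = [-0.5238 -1.4286]
A−BK = [-0.4762 -0.5714; -0.9762 0.4286]
AᵀP(A−BK) = [1.0595 2.0714; 2.0714 7.2857]
P' = Q + AᵀP(A−BK) = [14.0595 6.0714; 6.0714 11.2857]
tr(P') = 25.3452

-0.5238 -1.4286


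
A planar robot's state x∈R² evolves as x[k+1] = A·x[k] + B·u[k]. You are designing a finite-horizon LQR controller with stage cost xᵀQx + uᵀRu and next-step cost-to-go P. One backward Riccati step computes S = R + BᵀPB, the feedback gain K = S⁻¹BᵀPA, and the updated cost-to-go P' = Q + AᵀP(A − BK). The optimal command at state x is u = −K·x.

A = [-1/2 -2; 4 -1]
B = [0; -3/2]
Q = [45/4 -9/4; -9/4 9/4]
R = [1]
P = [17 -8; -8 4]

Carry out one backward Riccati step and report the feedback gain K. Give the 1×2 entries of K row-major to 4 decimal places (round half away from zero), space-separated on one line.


BᵀP = [12.0000 -6.0000]
S = R + BᵀPB = [1] + [9.0000] = [10.0000]
BᵀPA = [-30.0000 -18.0000]
K = S⁻¹·BᵀPA = [-3.0000 -1.8000]
A−BK = [-0.5000 -2.0000; -0.5000 -3.7000]
AᵀP(A−BK) = [10.2500 7.0000; 7.0000 7.6000]
P' = Q + AᵀP(A−BK) = [21.5000 4.7500; 4.7500 9.8500]
tr(P') = 31.3500

-3.0000 -1.8000


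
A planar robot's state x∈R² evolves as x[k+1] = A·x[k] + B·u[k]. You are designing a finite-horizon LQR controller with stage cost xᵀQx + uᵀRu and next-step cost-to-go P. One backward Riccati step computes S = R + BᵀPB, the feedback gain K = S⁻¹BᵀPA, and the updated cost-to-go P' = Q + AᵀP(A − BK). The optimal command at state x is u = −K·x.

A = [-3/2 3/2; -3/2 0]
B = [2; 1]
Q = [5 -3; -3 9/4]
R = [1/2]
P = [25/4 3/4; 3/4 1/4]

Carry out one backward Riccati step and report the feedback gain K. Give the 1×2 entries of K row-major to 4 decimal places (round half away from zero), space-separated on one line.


-0.7826 0.6913

BᵀP = [13.2500 1.7500]
S = R + BᵀPB = [1/2] + [28.2500] = [28.7500]
BᵀPA = [-22.5000 19.8750]
K = S⁻¹·BᵀPA = [-0.7826 0.6913]
A−BK = [0.0652 0.1174; -0.7174 -0.6913]
AᵀP(A−BK) = [0.3913 -0.1957; -0.1957 0.3228]
P' = Q + AᵀP(A−BK) = [5.3913 -3.1957; -3.1957 2.5728]
tr(P') = 7.9641


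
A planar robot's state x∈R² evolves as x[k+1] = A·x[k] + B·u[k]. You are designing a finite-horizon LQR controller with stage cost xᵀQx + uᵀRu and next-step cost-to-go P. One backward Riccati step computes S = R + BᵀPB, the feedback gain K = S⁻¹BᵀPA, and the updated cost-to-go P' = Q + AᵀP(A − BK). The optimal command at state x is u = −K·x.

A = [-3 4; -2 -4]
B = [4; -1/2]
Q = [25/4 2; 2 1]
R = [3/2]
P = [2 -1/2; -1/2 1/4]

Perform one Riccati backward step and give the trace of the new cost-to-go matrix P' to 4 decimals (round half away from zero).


12.0040

BᵀP = [8.2500 -2.1250]
S = R + BᵀPB = [3/2] + [34.0625] = [35.5625]
BᵀPA = [-20.5000 41.5000]
K = S⁻¹·BᵀPA = [-0.5764 1.1670]
A−BK = [-0.6942 -0.6678; -2.2882 -3.4165]
AᵀP(A−BK) = [1.1828 -0.0773; -0.0773 3.5712]
P' = Q + AᵀP(A−BK) = [7.4328 1.9227; 1.9227 4.5712]
tr(P') = 12.0040


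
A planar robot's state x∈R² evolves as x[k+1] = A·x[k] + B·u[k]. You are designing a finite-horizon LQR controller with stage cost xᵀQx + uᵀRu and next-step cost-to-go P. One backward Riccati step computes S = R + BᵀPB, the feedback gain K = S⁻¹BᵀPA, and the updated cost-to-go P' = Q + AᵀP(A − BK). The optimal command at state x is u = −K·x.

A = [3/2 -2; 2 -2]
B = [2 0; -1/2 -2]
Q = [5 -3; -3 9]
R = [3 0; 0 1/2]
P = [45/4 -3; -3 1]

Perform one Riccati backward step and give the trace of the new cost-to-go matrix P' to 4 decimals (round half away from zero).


17.6835

BᵀP = [24.0000 -6.5000; 6.0000 -2.0000]
S = R + BᵀPB = [3 0; 0 1/2] + [51.2500 13.0000; 13.0000 4.0000] = [54.2500 13.0000; 13.0000 4.5000]
BᵀPA = [23.0000 -35.0000; 5.0000 -8.0000]
K = S⁻¹·BᵀPA = [0.5125 -0.7121; -0.3694 0.2795]
A−BK = [0.4750 -0.5757; 1.5175 -1.7970]
AᵀP(A−BK) = [1.3724 -1.7683; -1.7683 2.3111]
P' = Q + AᵀP(A−BK) = [6.3724 -4.7683; -4.7683 11.3111]
tr(P') = 17.6835


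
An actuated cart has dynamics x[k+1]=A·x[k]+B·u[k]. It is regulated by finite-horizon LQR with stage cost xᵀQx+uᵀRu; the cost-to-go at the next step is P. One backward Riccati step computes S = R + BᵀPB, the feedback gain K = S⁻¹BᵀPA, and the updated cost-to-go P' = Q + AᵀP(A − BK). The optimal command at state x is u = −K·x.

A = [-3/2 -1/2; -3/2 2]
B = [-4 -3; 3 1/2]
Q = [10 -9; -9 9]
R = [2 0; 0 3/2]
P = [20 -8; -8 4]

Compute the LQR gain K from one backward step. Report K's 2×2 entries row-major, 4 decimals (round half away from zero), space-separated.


-0.2244 0.4230 0.6389 -0.2774

BᵀP = [-104.0000 44.0000; -64.0000 26.0000]
S = R + BᵀPB = [2 0; 0 3/2] + [548.0000 334.0000; 334.0000 205.0000] = [550.0000 334.0000; 334.0000 206.5000]
BᵀPA = [90.0000 140.0000; 57.0000 84.0000]
K = S⁻¹·BᵀPA = [-0.2244 0.4230; 0.6389 -0.2774]
A−BK = [-0.4807 0.3598; -1.1464 0.8697]
AᵀP(A−BK) = [1.7741 -1.2585; -1.2585 1.0812]
P' = Q + AᵀP(A−BK) = [11.7741 -10.2585; -10.2585 10.0812]
tr(P') = 21.8554


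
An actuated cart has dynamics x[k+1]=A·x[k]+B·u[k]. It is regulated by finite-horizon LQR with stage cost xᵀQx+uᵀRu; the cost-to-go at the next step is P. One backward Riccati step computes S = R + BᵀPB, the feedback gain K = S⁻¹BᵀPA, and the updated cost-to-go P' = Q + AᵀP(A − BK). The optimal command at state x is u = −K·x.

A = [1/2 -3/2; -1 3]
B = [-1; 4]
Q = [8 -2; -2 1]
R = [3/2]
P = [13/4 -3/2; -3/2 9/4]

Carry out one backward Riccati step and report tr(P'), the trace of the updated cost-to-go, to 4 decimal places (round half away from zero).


BᵀP = [-9.2500 10.5000]
S = R + BᵀPB = [3/2] + [51.2500] = [52.7500]
BᵀPA = [-15.1250 45.3750]
K = S⁻¹·BᵀPA = [-0.2867 0.8602]
A−BK = [0.2133 -0.6398; 0.1469 -0.4408]
AᵀP(A−BK) = [0.2257 -0.6771; -0.6771 2.0314]
P' = Q + AᵀP(A−BK) = [8.2257 -2.6771; -2.6771 3.0314]
tr(P') = 11.2571

11.2571


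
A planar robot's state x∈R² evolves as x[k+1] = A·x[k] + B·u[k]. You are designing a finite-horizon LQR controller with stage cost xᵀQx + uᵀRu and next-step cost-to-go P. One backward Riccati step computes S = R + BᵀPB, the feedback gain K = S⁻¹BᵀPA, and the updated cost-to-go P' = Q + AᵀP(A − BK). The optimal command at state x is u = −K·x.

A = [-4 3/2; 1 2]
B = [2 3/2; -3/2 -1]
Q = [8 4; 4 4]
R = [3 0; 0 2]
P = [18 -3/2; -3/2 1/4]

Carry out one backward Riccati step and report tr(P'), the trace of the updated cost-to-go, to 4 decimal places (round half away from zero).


19.9444

BᵀP = [38.2500 -3.3750; 28.5000 -2.5000]
S = R + BᵀPB = [3 0; 0 2] + [81.5625 60.7500; 60.7500 45.2500] = [84.5625 60.7500; 60.7500 47.2500]
BᵀPA = [-156.3750 50.6250; -116.5000 37.7500]
K = S⁻¹·BᵀPA = [-1.0207 0.3237; -1.1532 0.3828]
A−BK = [-0.2287 0.2785; -1.6843 2.8683]
AᵀP(A−BK) = [6.2806 -2.5406; -2.5406 1.6637]
P' = Q + AᵀP(A−BK) = [14.2806 1.4594; 1.4594 5.6637]
tr(P') = 19.9444


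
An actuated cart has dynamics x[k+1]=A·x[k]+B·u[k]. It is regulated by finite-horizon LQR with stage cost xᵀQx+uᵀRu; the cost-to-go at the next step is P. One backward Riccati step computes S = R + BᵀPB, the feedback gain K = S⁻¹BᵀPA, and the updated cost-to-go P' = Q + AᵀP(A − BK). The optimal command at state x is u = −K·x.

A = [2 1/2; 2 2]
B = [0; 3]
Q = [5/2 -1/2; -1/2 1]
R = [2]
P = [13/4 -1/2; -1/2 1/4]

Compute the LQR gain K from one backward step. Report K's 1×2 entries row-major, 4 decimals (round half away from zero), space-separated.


BᵀP = [-1.5000 0.7500]
S = R + BᵀPB = [2] + [2.2500] = [4.2500]
BᵀPA = [-1.5000 0.7500]
K = S⁻¹·BᵀPA = [-0.3529 0.1765]
A−BK = [2.0000 0.5000; 3.0588 1.4706]
AᵀP(A−BK) = [9.4706 2.0147; 2.0147 0.6801]
P' = Q + AᵀP(A−BK) = [11.9706 1.5147; 1.5147 1.6801]
tr(P') = 13.6507

-0.3529 0.1765


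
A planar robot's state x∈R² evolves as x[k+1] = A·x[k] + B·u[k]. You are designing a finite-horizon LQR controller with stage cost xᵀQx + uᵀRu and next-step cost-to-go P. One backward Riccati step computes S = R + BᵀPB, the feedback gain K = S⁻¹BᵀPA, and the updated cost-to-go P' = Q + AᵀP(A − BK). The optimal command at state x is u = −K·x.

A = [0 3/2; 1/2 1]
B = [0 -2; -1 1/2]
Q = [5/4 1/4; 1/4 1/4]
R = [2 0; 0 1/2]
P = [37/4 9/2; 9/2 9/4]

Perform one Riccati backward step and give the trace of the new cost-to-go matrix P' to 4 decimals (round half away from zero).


2.2706

BᵀP = [-4.5000 -2.2500; -16.2500 -7.8750]
S = R + BᵀPB = [2 0; 0 1/2] + [2.2500 7.8750; 7.8750 28.5625] = [4.2500 7.8750; 7.8750 29.0625]
BᵀPA = [-1.1250 -9.0000; -3.9375 -32.2500]
K = S⁻¹·BᵀPA = [-0.0274 -0.1235; -0.1280 -1.0762]
A−BK = [-0.2561 -0.6524; 0.5366 1.4146]
AᵀP(A−BK) = [0.0274 0.1235; 0.1235 0.7431]
P' = Q + AᵀP(A−BK) = [1.2774 0.3735; 0.3735 0.9931]
tr(P') = 2.2706


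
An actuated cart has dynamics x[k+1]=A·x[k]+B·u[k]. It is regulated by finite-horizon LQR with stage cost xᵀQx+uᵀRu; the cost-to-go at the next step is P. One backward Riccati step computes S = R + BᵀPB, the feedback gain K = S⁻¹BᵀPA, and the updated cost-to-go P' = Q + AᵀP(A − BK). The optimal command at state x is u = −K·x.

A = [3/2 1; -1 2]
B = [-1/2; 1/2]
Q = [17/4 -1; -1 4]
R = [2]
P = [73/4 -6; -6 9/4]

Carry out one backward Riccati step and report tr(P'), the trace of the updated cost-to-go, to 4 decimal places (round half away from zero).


22.1593

BᵀP = [-12.1250 4.1250]
S = R + BᵀPB = [2] + [8.1250] = [10.1250]
BᵀPA = [-22.3125 -3.8750]
K = S⁻¹·BᵀPA = [-2.2037 -0.3827]
A−BK = [0.3981 0.8086; 0.1019 2.1914]
AᵀP(A−BK) = [12.1424 2.3356; 2.3356 1.7670]
P' = Q + AᵀP(A−BK) = [16.3924 1.3356; 1.3356 5.7670]
tr(P') = 22.1593


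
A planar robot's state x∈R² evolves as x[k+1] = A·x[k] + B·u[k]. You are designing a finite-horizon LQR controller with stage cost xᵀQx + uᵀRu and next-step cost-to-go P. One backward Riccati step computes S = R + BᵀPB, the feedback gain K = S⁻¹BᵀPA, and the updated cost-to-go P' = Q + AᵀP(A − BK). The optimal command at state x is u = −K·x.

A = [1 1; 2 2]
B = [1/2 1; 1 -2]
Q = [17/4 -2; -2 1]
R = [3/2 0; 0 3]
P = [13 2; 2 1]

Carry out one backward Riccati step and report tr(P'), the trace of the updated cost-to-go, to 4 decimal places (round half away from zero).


14.2809

BᵀP = [8.5000 2.0000; 9.0000 0.0000]
S = R + BᵀPB = [3/2 0; 0 3] + [6.2500 4.5000; 4.5000 9.0000] = [7.7500 4.5000; 4.5000 12.0000]
BᵀPA = [12.5000 12.5000; 9.0000 9.0000]
K = S⁻¹·BᵀPA = [1.5052 1.5052; 0.1856 0.1856]
A−BK = [0.0619 0.0619; 0.8660 0.8660]
AᵀP(A−BK) = [4.5155 4.5155; 4.5155 4.5155]
P' = Q + AᵀP(A−BK) = [8.7655 2.5155; 2.5155 5.5155]
tr(P') = 14.2809


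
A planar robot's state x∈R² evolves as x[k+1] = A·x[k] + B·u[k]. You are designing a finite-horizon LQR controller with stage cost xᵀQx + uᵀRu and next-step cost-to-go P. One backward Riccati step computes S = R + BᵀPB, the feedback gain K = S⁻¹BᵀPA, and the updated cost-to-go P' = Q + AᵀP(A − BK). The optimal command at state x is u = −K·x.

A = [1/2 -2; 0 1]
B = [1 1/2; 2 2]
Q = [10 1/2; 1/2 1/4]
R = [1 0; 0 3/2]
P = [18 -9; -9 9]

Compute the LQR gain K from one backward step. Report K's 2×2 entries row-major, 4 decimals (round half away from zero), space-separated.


BᵀP = [0.0000 9.0000; -9.0000 13.5000]
S = R + BᵀPB = [1 0; 0 3/2] + [18.0000 18.0000; 18.0000 22.5000] = [19.0000 18.0000; 18.0000 24.0000]
BᵀPA = [0.0000 9.0000; -4.5000 31.5000]
K = S⁻¹·BᵀPA = [0.6136 -2.6591; -0.6477 3.3068]
A−BK = [0.2102 -0.9943; 0.0682 -0.2955]
AᵀP(A−BK) = [1.5852 -7.6193; -7.6193 36.7670]
P' = Q + AᵀP(A−BK) = [11.5852 -7.1193; -7.1193 37.0170]
tr(P') = 48.6023

0.6136 -2.6591 -0.6477 3.3068


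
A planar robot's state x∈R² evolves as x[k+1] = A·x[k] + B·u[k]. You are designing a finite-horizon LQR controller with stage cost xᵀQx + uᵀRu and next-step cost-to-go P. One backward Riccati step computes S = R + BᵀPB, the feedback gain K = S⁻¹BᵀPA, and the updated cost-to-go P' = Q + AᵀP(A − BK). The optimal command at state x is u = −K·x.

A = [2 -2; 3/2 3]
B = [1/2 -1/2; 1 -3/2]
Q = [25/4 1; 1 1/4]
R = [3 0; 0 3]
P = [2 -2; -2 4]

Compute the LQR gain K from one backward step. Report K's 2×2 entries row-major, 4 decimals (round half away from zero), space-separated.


0.2690 0.7862 -0.2552 -1.6690

BᵀP = [-1.0000 3.0000; 2.0000 -5.0000]
S = R + BᵀPB = [3 0; 0 3] + [2.5000 -4.0000; -4.0000 6.5000] = [5.5000 -4.0000; -4.0000 9.5000]
BᵀPA = [2.5000 11.0000; -3.5000 -19.0000]
K = S⁻¹·BᵀPA = [0.2690 0.7862; -0.2552 -1.6690]
A−BK = [1.7379 -3.2276; 0.8483 -0.2897]
AᵀP(A−BK) = [3.4345 -3.8069; -3.8069 27.6414]
P' = Q + AᵀP(A−BK) = [9.6845 -2.8069; -2.8069 27.8914]
tr(P') = 37.5759


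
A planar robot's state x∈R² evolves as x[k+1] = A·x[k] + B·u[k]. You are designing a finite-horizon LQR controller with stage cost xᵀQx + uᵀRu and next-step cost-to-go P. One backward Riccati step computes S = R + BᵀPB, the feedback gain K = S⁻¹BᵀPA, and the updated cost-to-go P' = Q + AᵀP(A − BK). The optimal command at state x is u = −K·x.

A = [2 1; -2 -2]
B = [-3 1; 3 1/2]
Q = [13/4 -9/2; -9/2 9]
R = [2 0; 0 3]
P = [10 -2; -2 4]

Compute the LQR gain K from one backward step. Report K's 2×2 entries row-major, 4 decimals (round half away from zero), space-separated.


-0.6538 -0.5012 0.0291 -0.3777

BᵀP = [-36.0000 18.0000; 9.0000 0.0000]
S = R + BᵀPB = [2 0; 0 3] + [162.0000 -27.0000; -27.0000 9.0000] = [164.0000 -27.0000; -27.0000 12.0000]
BᵀPA = [-108.0000 -72.0000; 18.0000 9.0000]
K = S⁻¹·BᵀPA = [-0.6538 -0.5012; 0.0291 -0.3777]
A−BK = [0.0097 -0.1259; -0.0533 -0.3075]
AᵀP(A−BK) = [0.8717 0.6683; 0.6683 1.3123]
P' = Q + AᵀP(A−BK) = [4.1217 -3.8317; -3.8317 10.3123]
tr(P') = 14.4340


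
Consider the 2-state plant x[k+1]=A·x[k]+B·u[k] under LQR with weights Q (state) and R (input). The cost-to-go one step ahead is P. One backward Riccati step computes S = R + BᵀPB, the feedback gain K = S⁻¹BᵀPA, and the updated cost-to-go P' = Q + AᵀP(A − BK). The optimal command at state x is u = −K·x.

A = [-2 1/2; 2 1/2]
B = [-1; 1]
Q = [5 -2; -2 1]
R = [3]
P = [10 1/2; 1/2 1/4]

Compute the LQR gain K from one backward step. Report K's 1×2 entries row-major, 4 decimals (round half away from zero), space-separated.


1.5102 -0.3980

BᵀP = [-9.5000 -0.2500]
S = R + BᵀPB = [3] + [9.2500] = [12.2500]
BᵀPA = [18.5000 -4.8750]
K = S⁻¹·BᵀPA = [1.5102 -0.3980]
A−BK = [-0.4898 0.1020; 0.4898 0.8980]
AᵀP(A−BK) = [9.0612 -2.3878; -2.3878 0.8724]
P' = Q + AᵀP(A−BK) = [14.0612 -4.3878; -4.3878 1.8724]
tr(P') = 15.9337


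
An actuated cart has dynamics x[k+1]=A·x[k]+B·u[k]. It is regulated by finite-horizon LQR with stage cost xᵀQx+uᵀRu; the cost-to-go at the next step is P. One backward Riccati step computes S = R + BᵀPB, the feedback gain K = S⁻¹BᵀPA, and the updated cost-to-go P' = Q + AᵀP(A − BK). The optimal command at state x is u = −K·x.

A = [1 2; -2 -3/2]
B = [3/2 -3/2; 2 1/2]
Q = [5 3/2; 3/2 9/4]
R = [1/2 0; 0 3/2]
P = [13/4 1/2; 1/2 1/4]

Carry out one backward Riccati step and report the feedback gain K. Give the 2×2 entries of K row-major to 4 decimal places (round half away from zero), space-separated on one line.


-0.0073 0.4207 -0.4227 -0.5991

BᵀP = [5.8750 1.2500; -4.6250 -0.6250]
S = R + BᵀPB = [1/2 0; 0 3/2] + [11.3125 -8.1875; -8.1875 6.6250] = [11.8125 -8.1875; -8.1875 8.1250]
BᵀPA = [3.3750 9.8750; -3.3750 -8.3125]
K = S⁻¹·BᵀPA = [-0.0073 0.4207; -0.4227 -0.5991]
A−BK = [0.3768 0.4702; -1.7741 -2.0418]
AᵀP(A−BK) = [0.8479 1.0580; 1.0580 1.4277]
P' = Q + AᵀP(A−BK) = [5.8479 2.5580; 2.5580 3.6777]
tr(P') = 9.5256


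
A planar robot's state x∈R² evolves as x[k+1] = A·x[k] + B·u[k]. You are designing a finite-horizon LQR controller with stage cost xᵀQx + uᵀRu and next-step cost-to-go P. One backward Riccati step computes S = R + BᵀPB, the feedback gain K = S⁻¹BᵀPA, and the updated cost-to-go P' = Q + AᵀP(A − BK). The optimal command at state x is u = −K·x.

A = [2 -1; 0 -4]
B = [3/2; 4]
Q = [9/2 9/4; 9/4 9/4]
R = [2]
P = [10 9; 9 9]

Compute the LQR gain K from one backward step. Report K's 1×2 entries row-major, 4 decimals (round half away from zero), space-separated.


0.3689 -0.9005

BᵀP = [51.0000 49.5000]
S = R + BᵀPB = [2] + [274.5000] = [276.5000]
BᵀPA = [102.0000 -249.0000]
K = S⁻¹·BᵀPA = [0.3689 -0.9005]
A−BK = [1.4467 0.3508; -1.4756 -0.3978]
AᵀP(A−BK) = [2.3725 -0.1447; -0.1447 1.7649]
P' = Q + AᵀP(A−BK) = [6.8725 2.1053; 2.1053 4.0149]
tr(P') = 10.8874


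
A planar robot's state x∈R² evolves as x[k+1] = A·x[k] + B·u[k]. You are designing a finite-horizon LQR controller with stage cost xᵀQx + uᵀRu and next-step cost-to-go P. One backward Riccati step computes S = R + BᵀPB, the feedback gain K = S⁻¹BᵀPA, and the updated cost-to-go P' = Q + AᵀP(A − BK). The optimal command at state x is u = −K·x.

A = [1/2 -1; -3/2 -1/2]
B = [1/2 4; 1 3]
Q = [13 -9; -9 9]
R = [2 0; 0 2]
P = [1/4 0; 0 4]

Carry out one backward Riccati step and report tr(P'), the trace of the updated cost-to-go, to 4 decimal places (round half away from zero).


BᵀP = [0.1250 4.0000; 1.0000 12.0000]
S = R + BᵀPB = [2 0; 0 2] + [4.0625 12.5000; 12.5000 40.0000] = [6.0625 12.5000; 12.5000 42.0000]
BᵀPA = [-5.9375 -2.1250; -17.5000 -7.0000]
K = S⁻¹·BᵀPA = [-0.3113 -0.0178; -0.3240 -0.1614]
A−BK = [1.9517 -0.3456; -0.2166 0.0019]
AᵀP(A−BK) = [1.5438 -0.0546; -0.0546 0.0826]
P' = Q + AᵀP(A−BK) = [14.5438 -9.0546; -9.0546 9.0826]
tr(P') = 23.6264

23.6264


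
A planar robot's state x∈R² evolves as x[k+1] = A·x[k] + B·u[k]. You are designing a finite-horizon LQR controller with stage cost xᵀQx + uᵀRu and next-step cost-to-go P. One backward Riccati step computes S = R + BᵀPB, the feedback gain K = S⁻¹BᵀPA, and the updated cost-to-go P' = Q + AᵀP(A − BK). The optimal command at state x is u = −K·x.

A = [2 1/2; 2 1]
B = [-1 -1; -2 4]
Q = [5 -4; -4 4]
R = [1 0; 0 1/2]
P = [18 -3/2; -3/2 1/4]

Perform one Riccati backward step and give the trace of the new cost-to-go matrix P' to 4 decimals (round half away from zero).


BᵀP = [-15.0000 1.0000; -24.0000 2.5000]
S = R + BᵀPB = [1 0; 0 1/2] + [13.0000 19.0000; 19.0000 34.0000] = [14.0000 19.0000; 19.0000 34.5000]
BᵀPA = [-28.0000 -6.5000; -43.0000 -9.5000]
K = S⁻¹·BᵀPA = [-1.2213 -0.3586; -0.5738 -0.0779]
A−BK = [0.2049 0.0635; 1.8525 0.5943]
AᵀP(A−BK) = [2.1311 0.6107; 0.6107 0.1793]
P' = Q + AᵀP(A−BK) = [7.1311 -3.3893; -3.3893 4.1793]
tr(P') = 11.3105

11.3105


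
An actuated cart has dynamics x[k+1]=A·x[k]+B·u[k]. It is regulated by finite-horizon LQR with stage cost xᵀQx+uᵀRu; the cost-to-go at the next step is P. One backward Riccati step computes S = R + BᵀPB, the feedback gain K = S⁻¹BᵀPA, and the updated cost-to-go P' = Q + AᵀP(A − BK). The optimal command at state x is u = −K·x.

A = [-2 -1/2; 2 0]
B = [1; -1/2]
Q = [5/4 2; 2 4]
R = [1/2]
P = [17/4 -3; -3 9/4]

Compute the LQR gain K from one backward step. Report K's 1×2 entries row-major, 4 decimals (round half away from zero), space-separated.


BᵀP = [5.7500 -4.1250]
S = R + BᵀPB = [1/2] + [7.8125] = [8.3125]
BᵀPA = [-19.7500 -2.8750]
K = S⁻¹·BᵀPA = [-2.3759 -0.3459]
A−BK = [0.3759 -0.1541; 0.8120 -0.1729]
AᵀP(A−BK) = [3.0752 0.4192; 0.4192 0.0681]
P' = Q + AᵀP(A−BK) = [4.3252 2.4192; 2.4192 4.0681]
tr(P') = 8.3933

-2.3759 -0.3459


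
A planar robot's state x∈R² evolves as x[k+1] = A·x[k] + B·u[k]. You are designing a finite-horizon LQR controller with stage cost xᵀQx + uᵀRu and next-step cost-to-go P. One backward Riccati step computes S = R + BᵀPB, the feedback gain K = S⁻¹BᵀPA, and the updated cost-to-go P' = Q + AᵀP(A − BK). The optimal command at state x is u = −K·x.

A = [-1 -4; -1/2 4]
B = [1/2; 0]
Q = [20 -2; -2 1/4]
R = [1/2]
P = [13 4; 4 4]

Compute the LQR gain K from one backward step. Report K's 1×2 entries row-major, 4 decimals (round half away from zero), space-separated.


BᵀP = [6.5000 2.0000]
S = R + BᵀPB = [1/2] + [3.2500] = [3.7500]
BᵀPA = [-7.5000 -18.0000]
K = S⁻¹·BᵀPA = [-2.0000 -4.8000]
A−BK = [0.0000 -1.6000; -0.5000 4.0000]
AᵀP(A−BK) = [3.0000 0.0000; 0.0000 57.6000]
P' = Q + AᵀP(A−BK) = [23.0000 -2.0000; -2.0000 57.8500]
tr(P') = 80.8500

-2.0000 -4.8000


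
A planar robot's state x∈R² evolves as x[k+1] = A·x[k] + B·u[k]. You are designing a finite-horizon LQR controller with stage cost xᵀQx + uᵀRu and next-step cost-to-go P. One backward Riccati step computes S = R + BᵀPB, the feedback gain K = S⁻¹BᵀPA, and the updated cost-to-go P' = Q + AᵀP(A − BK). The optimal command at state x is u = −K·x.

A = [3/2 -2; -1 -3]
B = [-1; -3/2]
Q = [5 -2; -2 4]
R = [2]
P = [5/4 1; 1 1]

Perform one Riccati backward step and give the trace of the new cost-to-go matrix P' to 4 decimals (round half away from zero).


BᵀP = [-2.7500 -2.5000]
S = R + BᵀPB = [2] + [6.5000] = [8.5000]
BᵀPA = [-1.6250 13.0000]
K = S⁻¹·BᵀPA = [-0.1912 1.5294]
A−BK = [1.3088 -0.4706; -1.2868 -0.7059]
AᵀP(A−BK) = [0.5018 -0.7647; -0.7647 6.1176]
P' = Q + AᵀP(A−BK) = [5.5018 -2.7647; -2.7647 10.1176]
tr(P') = 15.6195

15.6195


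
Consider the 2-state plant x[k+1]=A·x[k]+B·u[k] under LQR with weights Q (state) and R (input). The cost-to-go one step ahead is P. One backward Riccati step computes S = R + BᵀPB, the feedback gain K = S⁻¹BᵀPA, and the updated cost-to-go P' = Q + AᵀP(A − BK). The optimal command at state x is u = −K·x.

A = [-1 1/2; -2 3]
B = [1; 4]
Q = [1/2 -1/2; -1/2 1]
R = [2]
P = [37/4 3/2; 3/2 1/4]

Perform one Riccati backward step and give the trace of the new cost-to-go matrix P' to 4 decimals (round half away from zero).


3.3693

BᵀP = [15.2500 2.5000]
S = R + BᵀPB = [2] + [25.2500] = [27.2500]
BᵀPA = [-20.2500 15.1250]
K = S⁻¹·BᵀPA = [-0.7431 0.5550]
A−BK = [-0.2569 -0.0550; 0.9725 0.7798]
AᵀP(A−BK) = [1.2018 -0.8853; -0.8853 0.6674]
P' = Q + AᵀP(A−BK) = [1.7018 -1.3853; -1.3853 1.6674]
tr(P') = 3.3693


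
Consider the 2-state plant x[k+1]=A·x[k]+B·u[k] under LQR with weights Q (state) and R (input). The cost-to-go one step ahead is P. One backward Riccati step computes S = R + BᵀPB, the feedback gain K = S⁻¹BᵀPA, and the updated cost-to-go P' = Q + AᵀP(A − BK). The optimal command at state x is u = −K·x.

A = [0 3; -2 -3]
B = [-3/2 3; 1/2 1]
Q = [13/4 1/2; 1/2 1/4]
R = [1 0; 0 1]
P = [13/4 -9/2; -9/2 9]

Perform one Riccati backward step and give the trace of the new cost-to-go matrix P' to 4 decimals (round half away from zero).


BᵀP = [-7.1250 11.2500; 5.2500 -4.5000]
S = R + BᵀPB = [1 0; 0 1] + [16.3125 -10.1250; -10.1250 11.2500] = [17.3125 -10.1250; -10.1250 12.2500]
BᵀPA = [-22.5000 -55.1250; 9.0000 29.2500]
K = S⁻¹·BᵀPA = [-1.6840 -3.4604; -0.6572 -0.4723]
A−BK = [-0.5545 -0.7735; -0.5009 -0.7975]
AᵀP(A−BK) = [4.0251 7.3930; 7.3930 14.3137]
P' = Q + AᵀP(A−BK) = [7.2751 7.8930; 7.8930 14.5637]
tr(P') = 21.8388

21.8388


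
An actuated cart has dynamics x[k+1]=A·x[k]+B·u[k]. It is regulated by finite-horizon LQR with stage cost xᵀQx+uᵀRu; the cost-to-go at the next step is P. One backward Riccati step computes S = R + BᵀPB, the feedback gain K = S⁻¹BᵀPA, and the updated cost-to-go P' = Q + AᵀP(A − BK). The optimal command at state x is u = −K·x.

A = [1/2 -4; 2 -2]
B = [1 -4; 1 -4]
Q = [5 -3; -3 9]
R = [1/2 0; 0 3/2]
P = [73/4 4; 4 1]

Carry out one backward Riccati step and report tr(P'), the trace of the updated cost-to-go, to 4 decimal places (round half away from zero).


BᵀP = [22.2500 5.0000; -89.0000 -20.0000]
S = R + BᵀPB = [1/2 0; 0 3/2] + [27.2500 -109.0000; -109.0000 436.0000] = [27.7500 -109.0000; -109.0000 437.5000]
BᵀPA = [21.1250 -99.0000; -84.5000 396.0000]
K = S⁻¹·BᵀPA = [0.1221 -0.5720; -0.1627 0.7626]
A−BK = [-0.2730 -0.3775; 1.2270 1.6225]
AᵀP(A−BK) = [0.2331 0.0260; 0.0260 1.3693]
P' = Q + AᵀP(A−BK) = [5.2331 -2.9740; -2.9740 10.3693]
tr(P') = 15.6024

15.6024


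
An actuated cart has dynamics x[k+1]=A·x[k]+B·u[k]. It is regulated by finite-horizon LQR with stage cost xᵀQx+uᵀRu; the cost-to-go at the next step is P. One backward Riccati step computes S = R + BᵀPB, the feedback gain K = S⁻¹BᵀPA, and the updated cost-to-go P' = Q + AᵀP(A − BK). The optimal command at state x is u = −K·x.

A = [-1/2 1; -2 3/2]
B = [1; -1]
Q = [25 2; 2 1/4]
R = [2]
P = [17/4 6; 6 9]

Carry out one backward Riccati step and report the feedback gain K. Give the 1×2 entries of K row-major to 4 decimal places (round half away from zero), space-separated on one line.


2.1154 -1.9231

BᵀP = [-1.7500 -3.0000]
S = R + BᵀPB = [2] + [1.2500] = [3.2500]
BᵀPA = [6.8750 -6.2500]
K = S⁻¹·BᵀPA = [2.1154 -1.9231]
A−BK = [-2.6154 2.9231; 0.1154 -0.4231]
AᵀP(A−BK) = [34.5192 -32.4038; -32.4038 30.4808]
P' = Q + AᵀP(A−BK) = [59.5192 -30.4038; -30.4038 30.7308]
tr(P') = 90.2500


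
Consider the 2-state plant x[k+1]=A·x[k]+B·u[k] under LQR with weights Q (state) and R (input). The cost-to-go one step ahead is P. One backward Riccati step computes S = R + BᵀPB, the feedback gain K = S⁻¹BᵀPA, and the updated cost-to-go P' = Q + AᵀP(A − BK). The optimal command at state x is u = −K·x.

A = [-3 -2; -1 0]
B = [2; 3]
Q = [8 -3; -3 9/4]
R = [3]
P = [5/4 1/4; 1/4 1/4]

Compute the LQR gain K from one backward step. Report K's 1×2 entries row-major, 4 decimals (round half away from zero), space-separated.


-0.8302 -0.4906

BᵀP = [3.2500 1.2500]
S = R + BᵀPB = [3] + [10.2500] = [13.2500]
BᵀPA = [-11.0000 -6.5000]
K = S⁻¹·BᵀPA = [-0.8302 -0.4906]
A−BK = [-1.3396 -1.0189; 1.4906 1.4717]
AᵀP(A−BK) = [3.8679 2.6038; 2.6038 1.8113]
P' = Q + AᵀP(A−BK) = [11.8679 -0.3962; -0.3962 4.0613]
tr(P') = 15.9292


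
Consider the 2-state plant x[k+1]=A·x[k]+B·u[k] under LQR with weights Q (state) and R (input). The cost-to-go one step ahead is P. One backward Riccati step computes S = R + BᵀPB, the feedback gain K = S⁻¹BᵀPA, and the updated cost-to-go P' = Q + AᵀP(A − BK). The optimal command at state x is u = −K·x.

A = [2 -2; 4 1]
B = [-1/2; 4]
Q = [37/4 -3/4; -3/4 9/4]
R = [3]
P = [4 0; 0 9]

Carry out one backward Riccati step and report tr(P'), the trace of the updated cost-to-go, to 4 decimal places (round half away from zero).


53.2568

BᵀP = [-2.0000 36.0000]
S = R + BᵀPB = [3] + [145.0000] = [148.0000]
BᵀPA = [140.0000 40.0000]
K = S⁻¹·BᵀPA = [0.9459 0.2703]
A−BK = [2.4730 -1.8649; 0.2162 -0.0811]
AᵀP(A−BK) = [27.5676 -17.8378; -17.8378 14.1892]
P' = Q + AᵀP(A−BK) = [36.8176 -18.5878; -18.5878 16.4392]
tr(P') = 53.2568


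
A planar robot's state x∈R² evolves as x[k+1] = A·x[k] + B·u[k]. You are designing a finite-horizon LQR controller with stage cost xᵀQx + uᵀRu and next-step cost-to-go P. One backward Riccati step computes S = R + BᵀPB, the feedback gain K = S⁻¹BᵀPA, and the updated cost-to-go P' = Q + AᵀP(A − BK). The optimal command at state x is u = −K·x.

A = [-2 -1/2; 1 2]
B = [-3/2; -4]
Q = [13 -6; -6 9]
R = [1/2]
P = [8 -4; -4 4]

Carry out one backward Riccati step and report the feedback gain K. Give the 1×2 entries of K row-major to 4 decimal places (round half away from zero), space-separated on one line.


BᵀP = [4.0000 -10.0000]
S = R + BᵀPB = [1/2] + [34.0000] = [34.5000]
BᵀPA = [-18.0000 -22.0000]
K = S⁻¹·BᵀPA = [-0.5217 -0.6377]
A−BK = [-2.7826 -1.4565; -1.0870 -0.5507]
AᵀP(A−BK) = [42.6087 22.5217; 22.5217 11.9710]
P' = Q + AᵀP(A−BK) = [55.6087 16.5217; 16.5217 20.9710]
tr(P') = 76.5797

-0.5217 -0.6377


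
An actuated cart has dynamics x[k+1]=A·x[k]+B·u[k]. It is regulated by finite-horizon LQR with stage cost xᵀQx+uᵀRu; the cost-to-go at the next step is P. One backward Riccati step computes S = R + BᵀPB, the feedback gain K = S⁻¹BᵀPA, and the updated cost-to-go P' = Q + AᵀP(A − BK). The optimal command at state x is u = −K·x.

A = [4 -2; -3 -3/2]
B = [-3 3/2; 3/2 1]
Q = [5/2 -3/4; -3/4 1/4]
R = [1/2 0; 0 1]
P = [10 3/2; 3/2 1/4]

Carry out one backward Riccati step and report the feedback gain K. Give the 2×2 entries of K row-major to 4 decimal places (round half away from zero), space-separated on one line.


-1.1193 0.6256 0.2581 -0.2877

BᵀP = [-27.7500 -4.1250; 16.5000 2.5000]
S = R + BᵀPB = [1/2 0; 0 1] + [77.0625 -45.7500; -45.7500 27.2500] = [77.5625 -45.7500; -45.7500 28.2500]
BᵀPA = [-98.6250 61.6875; 58.5000 -36.7500]
K = S⁻¹·BᵀPA = [-1.1193 0.6256; 0.2581 -0.2877]
A−BK = [0.2549 0.3084; -1.5791 -2.1507]
AᵀP(A−BK) = [0.7586 -0.3420; -0.3420 0.3961]
P' = Q + AᵀP(A−BK) = [3.2586 -1.0920; -1.0920 0.6461]
tr(P') = 3.9048


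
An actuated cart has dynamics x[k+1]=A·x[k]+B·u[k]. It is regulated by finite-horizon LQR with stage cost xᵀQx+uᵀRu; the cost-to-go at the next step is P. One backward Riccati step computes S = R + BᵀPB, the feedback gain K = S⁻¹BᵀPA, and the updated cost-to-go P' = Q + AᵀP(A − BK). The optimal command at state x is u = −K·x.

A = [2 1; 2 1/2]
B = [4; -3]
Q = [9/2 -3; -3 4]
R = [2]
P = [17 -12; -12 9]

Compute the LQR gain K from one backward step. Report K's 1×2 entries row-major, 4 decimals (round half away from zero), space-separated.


BᵀP = [104.0000 -75.0000]
S = R + BᵀPB = [2] + [641.0000] = [643.0000]
BᵀPA = [58.0000 66.5000]
K = S⁻¹·BᵀPA = [0.0902 0.1034]
A−BK = [1.6392 0.5863; 2.2706 0.8103]
AᵀP(A−BK) = [2.7683 1.0016; 1.0016 0.3725]
P' = Q + AᵀP(A−BK) = [7.2683 -1.9984; -1.9984 4.3725]
tr(P') = 11.6407

0.0902 0.1034


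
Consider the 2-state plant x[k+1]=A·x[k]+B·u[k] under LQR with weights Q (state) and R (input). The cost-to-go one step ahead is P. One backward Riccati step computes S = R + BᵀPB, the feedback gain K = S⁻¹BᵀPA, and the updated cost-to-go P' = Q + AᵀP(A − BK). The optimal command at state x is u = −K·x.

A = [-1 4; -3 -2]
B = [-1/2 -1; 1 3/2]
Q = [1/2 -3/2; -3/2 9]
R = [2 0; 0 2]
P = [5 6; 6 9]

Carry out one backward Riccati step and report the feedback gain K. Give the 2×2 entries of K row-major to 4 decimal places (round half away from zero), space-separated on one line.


-1.9274 0.4717 -1.7188 -0.1723

BᵀP = [3.5000 6.0000; 4.0000 7.5000]
S = R + BᵀPB = [2 0; 0 2] + [4.2500 5.5000; 5.5000 7.2500] = [6.2500 5.5000; 5.5000 9.2500]
BᵀPA = [-21.5000 2.0000; -26.5000 1.0000]
K = S⁻¹·BᵀPA = [-1.9274 0.4717; -1.7188 -0.1723]
A−BK = [-3.6825 4.0635; 1.5057 -2.2132]
AᵀP(A−BK) = [35.0113 -20.4263; -20.4263 19.2290]
P' = Q + AᵀP(A−BK) = [35.5113 -21.9263; -21.9263 28.2290]
tr(P') = 63.7404


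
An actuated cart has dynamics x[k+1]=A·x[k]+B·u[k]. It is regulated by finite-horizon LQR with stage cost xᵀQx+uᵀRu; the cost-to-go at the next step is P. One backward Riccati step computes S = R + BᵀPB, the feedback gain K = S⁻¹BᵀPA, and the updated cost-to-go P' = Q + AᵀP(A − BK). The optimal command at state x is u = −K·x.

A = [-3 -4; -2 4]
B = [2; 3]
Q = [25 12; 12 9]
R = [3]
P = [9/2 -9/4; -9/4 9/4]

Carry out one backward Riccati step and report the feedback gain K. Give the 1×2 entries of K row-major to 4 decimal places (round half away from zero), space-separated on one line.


-0.7895 0.0000

BᵀP = [2.2500 2.2500]
S = R + BᵀPB = [3] + [11.2500] = [14.2500]
BᵀPA = [-11.2500 0.0000]
K = S⁻¹·BᵀPA = [-0.7895 0.0000]
A−BK = [-1.4211 -4.0000; 0.3684 4.0000]
AᵀP(A−BK) = [13.6184 45.0000; 45.0000 180.0000]
P' = Q + AᵀP(A−BK) = [38.6184 57.0000; 57.0000 189.0000]
tr(P') = 227.6184


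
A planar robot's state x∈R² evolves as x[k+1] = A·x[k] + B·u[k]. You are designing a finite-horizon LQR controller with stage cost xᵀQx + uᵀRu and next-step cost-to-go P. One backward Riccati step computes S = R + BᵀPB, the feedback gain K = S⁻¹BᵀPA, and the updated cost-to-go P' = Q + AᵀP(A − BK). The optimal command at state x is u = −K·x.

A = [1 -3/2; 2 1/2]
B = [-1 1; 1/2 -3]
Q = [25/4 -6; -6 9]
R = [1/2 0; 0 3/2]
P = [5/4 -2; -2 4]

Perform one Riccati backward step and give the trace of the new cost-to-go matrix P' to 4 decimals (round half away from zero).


16.3557

BᵀP = [-2.2500 4.0000; 7.2500 -14.0000]
S = R + BᵀPB = [1/2 0; 0 3/2] + [4.2500 -14.2500; -14.2500 49.2500] = [4.7500 -14.2500; -14.2500 50.7500]
BᵀPA = [5.7500 5.3750; -20.7500 -17.8750]
K = S⁻¹·BᵀPA = [-0.1020 0.4753; -0.4375 -0.2188]
A−BK = [1.3355 -0.8059; 0.7385 -0.3939]
AᵀP(A−BK) = [0.7582 -0.1472; -0.1472 0.3475]
P' = Q + AᵀP(A−BK) = [7.0082 -6.1472; -6.1472 9.3475]
tr(P') = 16.3557


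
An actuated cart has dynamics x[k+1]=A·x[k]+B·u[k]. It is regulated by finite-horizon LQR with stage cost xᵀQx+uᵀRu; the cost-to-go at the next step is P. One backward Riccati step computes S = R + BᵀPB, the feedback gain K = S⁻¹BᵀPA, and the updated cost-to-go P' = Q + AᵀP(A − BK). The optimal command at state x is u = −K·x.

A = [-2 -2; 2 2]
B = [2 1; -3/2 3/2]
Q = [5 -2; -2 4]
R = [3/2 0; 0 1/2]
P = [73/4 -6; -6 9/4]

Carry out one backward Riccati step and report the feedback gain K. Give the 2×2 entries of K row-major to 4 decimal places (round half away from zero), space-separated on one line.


-1.0387 -1.0387 -0.0763 -0.0763

BᵀP = [45.5000 -15.3750; 9.2500 -2.6250]
S = R + BᵀPB = [3/2 0; 0 1/2] + [114.0625 22.4375; 22.4375 5.3125] = [115.5625 22.4375; 22.4375 5.8125]
BᵀPA = [-121.7500 -121.7500; -23.7500 -23.7500]
K = S⁻¹·BᵀPA = [-1.0387 -1.0387; -0.0763 -0.0763]
A−BK = [0.1538 0.1538; 0.5564 0.5564]
AᵀP(A−BK) = [1.7227 1.7227; 1.7227 1.7227]
P' = Q + AᵀP(A−BK) = [6.7227 -0.2773; -0.2773 5.7227]
tr(P') = 12.4454


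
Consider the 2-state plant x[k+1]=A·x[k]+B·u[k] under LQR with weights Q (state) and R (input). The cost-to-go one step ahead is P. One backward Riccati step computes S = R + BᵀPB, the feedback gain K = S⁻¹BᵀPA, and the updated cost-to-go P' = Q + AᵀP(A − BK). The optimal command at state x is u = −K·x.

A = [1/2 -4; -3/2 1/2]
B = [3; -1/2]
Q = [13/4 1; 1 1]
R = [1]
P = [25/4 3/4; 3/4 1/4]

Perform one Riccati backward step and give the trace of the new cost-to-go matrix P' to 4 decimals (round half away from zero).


6.3635

BᵀP = [18.3750 2.1250]
S = R + BᵀPB = [1] + [54.0625] = [55.0625]
BᵀPA = [6.0000 -72.4375]
K = S⁻¹·BᵀPA = [0.1090 -1.3156]
A−BK = [0.1731 -0.0533; -1.4455 -0.1578]
AᵀP(A−BK) = [0.3462 -0.1067; -0.1067 1.7673]
P' = Q + AᵀP(A−BK) = [3.5962 0.8933; 0.8933 2.7673]
tr(P') = 6.3635
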